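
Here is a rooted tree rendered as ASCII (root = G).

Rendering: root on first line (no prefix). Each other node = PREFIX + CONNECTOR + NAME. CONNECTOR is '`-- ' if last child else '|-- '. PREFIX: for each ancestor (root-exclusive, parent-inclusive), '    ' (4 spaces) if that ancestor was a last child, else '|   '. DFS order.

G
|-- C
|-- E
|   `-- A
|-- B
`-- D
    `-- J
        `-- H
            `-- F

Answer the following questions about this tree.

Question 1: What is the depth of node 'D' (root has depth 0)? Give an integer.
Answer: 1

Derivation:
Path from root to D: G -> D
Depth = number of edges = 1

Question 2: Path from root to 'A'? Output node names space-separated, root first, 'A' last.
Answer: G E A

Derivation:
Walk down from root: G -> E -> A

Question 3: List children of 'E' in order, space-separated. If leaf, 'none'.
Answer: A

Derivation:
Node E's children (from adjacency): A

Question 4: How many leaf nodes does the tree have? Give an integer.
Answer: 4

Derivation:
Leaves (nodes with no children): A, B, C, F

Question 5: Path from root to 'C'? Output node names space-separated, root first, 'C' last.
Walk down from root: G -> C

Answer: G C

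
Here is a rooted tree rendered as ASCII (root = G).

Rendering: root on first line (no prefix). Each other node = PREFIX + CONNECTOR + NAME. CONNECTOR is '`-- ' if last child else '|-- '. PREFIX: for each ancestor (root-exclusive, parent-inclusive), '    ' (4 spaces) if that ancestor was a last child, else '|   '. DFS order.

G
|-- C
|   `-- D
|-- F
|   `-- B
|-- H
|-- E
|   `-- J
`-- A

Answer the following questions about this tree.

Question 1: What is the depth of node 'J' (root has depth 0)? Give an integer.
Answer: 2

Derivation:
Path from root to J: G -> E -> J
Depth = number of edges = 2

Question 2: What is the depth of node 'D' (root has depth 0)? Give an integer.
Path from root to D: G -> C -> D
Depth = number of edges = 2

Answer: 2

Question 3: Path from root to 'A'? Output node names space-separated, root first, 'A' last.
Answer: G A

Derivation:
Walk down from root: G -> A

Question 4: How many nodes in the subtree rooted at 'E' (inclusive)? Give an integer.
Answer: 2

Derivation:
Subtree rooted at E contains: E, J
Count = 2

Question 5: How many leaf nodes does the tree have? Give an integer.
Answer: 5

Derivation:
Leaves (nodes with no children): A, B, D, H, J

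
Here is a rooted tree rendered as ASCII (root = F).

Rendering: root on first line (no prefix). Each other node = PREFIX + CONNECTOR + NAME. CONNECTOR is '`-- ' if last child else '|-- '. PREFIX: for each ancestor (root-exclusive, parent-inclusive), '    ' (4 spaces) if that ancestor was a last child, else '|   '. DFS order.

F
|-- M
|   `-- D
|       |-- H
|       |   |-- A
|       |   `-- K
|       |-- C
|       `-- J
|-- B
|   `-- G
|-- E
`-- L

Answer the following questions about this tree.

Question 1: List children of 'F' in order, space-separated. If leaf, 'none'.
Answer: M B E L

Derivation:
Node F's children (from adjacency): M, B, E, L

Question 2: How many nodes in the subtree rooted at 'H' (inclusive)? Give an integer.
Subtree rooted at H contains: A, H, K
Count = 3

Answer: 3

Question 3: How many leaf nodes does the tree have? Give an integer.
Leaves (nodes with no children): A, C, E, G, J, K, L

Answer: 7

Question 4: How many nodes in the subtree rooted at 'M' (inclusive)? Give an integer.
Subtree rooted at M contains: A, C, D, H, J, K, M
Count = 7

Answer: 7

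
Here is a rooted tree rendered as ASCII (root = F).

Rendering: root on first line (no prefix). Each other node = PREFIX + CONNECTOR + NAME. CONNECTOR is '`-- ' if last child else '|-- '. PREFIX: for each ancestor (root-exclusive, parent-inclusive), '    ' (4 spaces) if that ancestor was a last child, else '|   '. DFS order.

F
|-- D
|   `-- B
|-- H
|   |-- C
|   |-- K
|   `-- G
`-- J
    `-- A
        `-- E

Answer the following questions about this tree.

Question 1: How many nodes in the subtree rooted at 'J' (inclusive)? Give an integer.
Answer: 3

Derivation:
Subtree rooted at J contains: A, E, J
Count = 3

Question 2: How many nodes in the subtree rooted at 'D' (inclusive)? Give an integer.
Subtree rooted at D contains: B, D
Count = 2

Answer: 2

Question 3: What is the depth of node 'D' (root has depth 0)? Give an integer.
Path from root to D: F -> D
Depth = number of edges = 1

Answer: 1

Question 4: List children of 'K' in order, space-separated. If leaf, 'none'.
Answer: none

Derivation:
Node K's children (from adjacency): (leaf)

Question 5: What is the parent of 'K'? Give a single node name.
Scan adjacency: K appears as child of H

Answer: H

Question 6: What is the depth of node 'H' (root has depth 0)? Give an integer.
Path from root to H: F -> H
Depth = number of edges = 1

Answer: 1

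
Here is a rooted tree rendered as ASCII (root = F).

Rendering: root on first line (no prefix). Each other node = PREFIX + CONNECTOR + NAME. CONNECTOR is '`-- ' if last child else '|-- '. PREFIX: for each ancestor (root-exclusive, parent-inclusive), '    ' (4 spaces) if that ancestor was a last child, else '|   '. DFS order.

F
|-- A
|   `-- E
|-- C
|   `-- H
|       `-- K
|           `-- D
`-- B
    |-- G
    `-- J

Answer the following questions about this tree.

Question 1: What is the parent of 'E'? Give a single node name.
Answer: A

Derivation:
Scan adjacency: E appears as child of A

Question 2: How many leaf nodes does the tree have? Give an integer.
Answer: 4

Derivation:
Leaves (nodes with no children): D, E, G, J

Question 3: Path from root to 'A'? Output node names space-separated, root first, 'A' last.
Walk down from root: F -> A

Answer: F A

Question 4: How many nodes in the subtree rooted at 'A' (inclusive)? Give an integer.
Subtree rooted at A contains: A, E
Count = 2

Answer: 2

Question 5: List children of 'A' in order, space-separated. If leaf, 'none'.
Node A's children (from adjacency): E

Answer: E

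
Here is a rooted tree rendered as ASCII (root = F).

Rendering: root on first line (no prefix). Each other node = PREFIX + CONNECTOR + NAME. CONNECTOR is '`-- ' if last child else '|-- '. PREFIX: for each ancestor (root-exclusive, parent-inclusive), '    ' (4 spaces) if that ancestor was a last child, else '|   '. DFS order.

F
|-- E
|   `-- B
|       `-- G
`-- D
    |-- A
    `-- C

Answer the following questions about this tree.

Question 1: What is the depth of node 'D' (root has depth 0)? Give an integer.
Path from root to D: F -> D
Depth = number of edges = 1

Answer: 1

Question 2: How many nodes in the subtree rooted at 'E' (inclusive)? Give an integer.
Subtree rooted at E contains: B, E, G
Count = 3

Answer: 3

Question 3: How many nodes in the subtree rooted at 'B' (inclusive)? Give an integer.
Answer: 2

Derivation:
Subtree rooted at B contains: B, G
Count = 2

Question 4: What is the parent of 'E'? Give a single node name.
Scan adjacency: E appears as child of F

Answer: F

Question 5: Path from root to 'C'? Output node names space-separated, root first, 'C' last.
Answer: F D C

Derivation:
Walk down from root: F -> D -> C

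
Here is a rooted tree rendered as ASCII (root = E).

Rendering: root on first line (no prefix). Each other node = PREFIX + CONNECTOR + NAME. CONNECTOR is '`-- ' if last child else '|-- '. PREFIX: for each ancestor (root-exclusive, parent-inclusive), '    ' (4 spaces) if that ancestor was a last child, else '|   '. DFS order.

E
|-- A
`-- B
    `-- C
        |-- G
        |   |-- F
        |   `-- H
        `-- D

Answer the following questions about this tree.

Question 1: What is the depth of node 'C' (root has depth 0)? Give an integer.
Path from root to C: E -> B -> C
Depth = number of edges = 2

Answer: 2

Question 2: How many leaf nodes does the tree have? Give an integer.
Answer: 4

Derivation:
Leaves (nodes with no children): A, D, F, H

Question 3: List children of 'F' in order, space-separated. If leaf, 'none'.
Node F's children (from adjacency): (leaf)

Answer: none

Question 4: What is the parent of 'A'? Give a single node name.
Answer: E

Derivation:
Scan adjacency: A appears as child of E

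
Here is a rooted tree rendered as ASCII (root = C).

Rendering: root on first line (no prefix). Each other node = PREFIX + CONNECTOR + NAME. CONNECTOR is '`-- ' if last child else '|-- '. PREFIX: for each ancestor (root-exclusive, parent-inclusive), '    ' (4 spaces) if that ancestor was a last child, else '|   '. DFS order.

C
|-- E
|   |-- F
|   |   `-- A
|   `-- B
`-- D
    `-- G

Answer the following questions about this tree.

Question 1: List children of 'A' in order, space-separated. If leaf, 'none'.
Answer: none

Derivation:
Node A's children (from adjacency): (leaf)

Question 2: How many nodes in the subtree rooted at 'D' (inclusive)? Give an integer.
Subtree rooted at D contains: D, G
Count = 2

Answer: 2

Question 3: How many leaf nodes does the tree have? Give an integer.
Leaves (nodes with no children): A, B, G

Answer: 3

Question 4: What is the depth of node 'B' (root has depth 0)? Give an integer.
Answer: 2

Derivation:
Path from root to B: C -> E -> B
Depth = number of edges = 2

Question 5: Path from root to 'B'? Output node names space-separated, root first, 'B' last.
Answer: C E B

Derivation:
Walk down from root: C -> E -> B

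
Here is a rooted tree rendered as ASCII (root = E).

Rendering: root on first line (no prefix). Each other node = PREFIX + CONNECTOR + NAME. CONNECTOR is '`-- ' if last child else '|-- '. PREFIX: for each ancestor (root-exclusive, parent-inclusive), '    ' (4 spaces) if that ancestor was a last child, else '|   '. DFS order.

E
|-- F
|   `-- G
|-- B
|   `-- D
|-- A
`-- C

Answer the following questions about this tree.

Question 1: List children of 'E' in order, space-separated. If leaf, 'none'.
Node E's children (from adjacency): F, B, A, C

Answer: F B A C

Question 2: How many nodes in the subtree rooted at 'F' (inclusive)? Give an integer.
Answer: 2

Derivation:
Subtree rooted at F contains: F, G
Count = 2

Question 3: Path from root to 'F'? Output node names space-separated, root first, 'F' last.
Answer: E F

Derivation:
Walk down from root: E -> F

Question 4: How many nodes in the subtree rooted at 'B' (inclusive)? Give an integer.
Answer: 2

Derivation:
Subtree rooted at B contains: B, D
Count = 2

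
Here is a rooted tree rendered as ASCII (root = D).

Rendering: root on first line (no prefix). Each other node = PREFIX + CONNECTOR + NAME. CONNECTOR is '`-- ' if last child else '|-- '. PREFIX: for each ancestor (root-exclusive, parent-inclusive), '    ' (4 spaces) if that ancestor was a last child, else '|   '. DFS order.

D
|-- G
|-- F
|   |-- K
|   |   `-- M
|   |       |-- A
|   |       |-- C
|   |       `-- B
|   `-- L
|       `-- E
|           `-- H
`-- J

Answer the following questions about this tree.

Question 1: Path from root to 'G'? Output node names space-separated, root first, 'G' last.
Walk down from root: D -> G

Answer: D G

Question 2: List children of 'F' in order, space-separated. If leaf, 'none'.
Answer: K L

Derivation:
Node F's children (from adjacency): K, L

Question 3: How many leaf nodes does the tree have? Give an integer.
Answer: 6

Derivation:
Leaves (nodes with no children): A, B, C, G, H, J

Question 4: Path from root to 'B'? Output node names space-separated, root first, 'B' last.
Walk down from root: D -> F -> K -> M -> B

Answer: D F K M B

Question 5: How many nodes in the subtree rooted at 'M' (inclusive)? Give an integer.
Answer: 4

Derivation:
Subtree rooted at M contains: A, B, C, M
Count = 4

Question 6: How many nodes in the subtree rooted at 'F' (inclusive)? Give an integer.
Answer: 9

Derivation:
Subtree rooted at F contains: A, B, C, E, F, H, K, L, M
Count = 9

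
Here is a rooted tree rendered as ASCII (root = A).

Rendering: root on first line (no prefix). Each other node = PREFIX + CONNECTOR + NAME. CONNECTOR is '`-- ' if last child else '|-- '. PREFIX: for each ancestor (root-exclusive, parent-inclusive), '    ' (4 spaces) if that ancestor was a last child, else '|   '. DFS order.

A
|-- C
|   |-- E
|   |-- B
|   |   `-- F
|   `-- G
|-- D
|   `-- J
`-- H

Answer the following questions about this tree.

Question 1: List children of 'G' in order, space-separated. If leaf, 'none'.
Node G's children (from adjacency): (leaf)

Answer: none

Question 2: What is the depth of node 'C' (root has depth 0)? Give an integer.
Path from root to C: A -> C
Depth = number of edges = 1

Answer: 1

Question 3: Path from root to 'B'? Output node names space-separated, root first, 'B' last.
Answer: A C B

Derivation:
Walk down from root: A -> C -> B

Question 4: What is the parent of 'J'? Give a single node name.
Answer: D

Derivation:
Scan adjacency: J appears as child of D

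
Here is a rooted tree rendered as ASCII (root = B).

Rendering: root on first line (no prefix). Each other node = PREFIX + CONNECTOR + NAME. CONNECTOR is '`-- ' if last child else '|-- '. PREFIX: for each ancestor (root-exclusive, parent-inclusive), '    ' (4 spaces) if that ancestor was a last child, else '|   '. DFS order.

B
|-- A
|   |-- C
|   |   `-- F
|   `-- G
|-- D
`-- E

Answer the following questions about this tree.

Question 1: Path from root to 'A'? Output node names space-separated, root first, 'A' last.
Walk down from root: B -> A

Answer: B A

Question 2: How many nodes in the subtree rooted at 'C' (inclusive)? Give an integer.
Answer: 2

Derivation:
Subtree rooted at C contains: C, F
Count = 2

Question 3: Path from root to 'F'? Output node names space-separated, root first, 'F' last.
Walk down from root: B -> A -> C -> F

Answer: B A C F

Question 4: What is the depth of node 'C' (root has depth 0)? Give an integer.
Answer: 2

Derivation:
Path from root to C: B -> A -> C
Depth = number of edges = 2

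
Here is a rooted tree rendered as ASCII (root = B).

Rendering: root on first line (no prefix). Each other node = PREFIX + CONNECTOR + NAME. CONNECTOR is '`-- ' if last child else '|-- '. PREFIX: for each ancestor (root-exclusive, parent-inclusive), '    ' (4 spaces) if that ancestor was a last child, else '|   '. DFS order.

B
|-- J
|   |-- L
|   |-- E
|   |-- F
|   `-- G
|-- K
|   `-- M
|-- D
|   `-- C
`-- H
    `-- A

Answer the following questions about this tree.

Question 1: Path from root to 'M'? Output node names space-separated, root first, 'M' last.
Walk down from root: B -> K -> M

Answer: B K M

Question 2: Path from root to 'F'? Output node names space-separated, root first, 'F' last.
Walk down from root: B -> J -> F

Answer: B J F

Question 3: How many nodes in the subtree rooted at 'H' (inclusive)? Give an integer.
Subtree rooted at H contains: A, H
Count = 2

Answer: 2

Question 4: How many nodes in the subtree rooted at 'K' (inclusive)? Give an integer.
Answer: 2

Derivation:
Subtree rooted at K contains: K, M
Count = 2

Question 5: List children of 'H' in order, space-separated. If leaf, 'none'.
Node H's children (from adjacency): A

Answer: A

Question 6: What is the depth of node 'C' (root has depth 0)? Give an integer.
Answer: 2

Derivation:
Path from root to C: B -> D -> C
Depth = number of edges = 2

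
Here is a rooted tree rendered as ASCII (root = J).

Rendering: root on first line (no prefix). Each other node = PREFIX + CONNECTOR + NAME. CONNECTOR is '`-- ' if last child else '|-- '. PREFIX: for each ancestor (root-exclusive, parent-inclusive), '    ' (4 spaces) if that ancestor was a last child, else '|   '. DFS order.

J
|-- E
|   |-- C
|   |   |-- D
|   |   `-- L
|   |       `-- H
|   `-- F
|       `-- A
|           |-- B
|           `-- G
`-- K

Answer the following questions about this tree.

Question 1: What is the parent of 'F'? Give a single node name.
Answer: E

Derivation:
Scan adjacency: F appears as child of E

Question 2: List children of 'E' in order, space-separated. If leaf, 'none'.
Node E's children (from adjacency): C, F

Answer: C F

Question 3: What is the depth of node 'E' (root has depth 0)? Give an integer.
Answer: 1

Derivation:
Path from root to E: J -> E
Depth = number of edges = 1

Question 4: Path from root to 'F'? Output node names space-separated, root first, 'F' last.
Answer: J E F

Derivation:
Walk down from root: J -> E -> F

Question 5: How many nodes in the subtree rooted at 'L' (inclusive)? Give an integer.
Answer: 2

Derivation:
Subtree rooted at L contains: H, L
Count = 2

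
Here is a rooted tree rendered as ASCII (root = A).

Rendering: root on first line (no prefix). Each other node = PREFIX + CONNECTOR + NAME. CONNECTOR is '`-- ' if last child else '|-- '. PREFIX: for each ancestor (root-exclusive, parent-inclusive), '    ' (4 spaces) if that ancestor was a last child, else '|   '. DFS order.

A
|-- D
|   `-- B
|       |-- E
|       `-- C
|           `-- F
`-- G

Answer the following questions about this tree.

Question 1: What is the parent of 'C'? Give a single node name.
Scan adjacency: C appears as child of B

Answer: B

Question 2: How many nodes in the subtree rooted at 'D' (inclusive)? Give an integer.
Subtree rooted at D contains: B, C, D, E, F
Count = 5

Answer: 5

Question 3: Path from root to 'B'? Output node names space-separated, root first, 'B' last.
Answer: A D B

Derivation:
Walk down from root: A -> D -> B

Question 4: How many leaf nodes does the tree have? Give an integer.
Leaves (nodes with no children): E, F, G

Answer: 3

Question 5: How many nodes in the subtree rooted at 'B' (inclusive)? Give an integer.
Subtree rooted at B contains: B, C, E, F
Count = 4

Answer: 4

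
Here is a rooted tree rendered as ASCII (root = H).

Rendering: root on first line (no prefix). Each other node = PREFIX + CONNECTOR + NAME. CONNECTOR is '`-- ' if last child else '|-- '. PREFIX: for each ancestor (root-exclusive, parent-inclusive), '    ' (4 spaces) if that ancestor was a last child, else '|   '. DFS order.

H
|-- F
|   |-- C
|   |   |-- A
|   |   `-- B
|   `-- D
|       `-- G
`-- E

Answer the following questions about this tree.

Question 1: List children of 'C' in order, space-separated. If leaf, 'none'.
Node C's children (from adjacency): A, B

Answer: A B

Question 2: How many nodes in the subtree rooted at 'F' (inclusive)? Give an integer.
Answer: 6

Derivation:
Subtree rooted at F contains: A, B, C, D, F, G
Count = 6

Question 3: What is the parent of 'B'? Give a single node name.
Scan adjacency: B appears as child of C

Answer: C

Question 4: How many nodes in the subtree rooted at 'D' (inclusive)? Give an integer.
Answer: 2

Derivation:
Subtree rooted at D contains: D, G
Count = 2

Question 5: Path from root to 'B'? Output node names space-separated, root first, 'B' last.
Answer: H F C B

Derivation:
Walk down from root: H -> F -> C -> B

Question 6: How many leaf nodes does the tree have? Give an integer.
Answer: 4

Derivation:
Leaves (nodes with no children): A, B, E, G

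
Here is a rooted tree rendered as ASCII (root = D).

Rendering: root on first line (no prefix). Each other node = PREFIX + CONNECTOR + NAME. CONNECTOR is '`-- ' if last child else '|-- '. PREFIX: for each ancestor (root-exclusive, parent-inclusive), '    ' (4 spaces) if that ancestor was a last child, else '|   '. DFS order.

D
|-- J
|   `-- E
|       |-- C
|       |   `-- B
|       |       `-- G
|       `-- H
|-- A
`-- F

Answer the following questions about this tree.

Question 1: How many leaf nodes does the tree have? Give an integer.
Answer: 4

Derivation:
Leaves (nodes with no children): A, F, G, H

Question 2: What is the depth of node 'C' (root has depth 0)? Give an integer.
Path from root to C: D -> J -> E -> C
Depth = number of edges = 3

Answer: 3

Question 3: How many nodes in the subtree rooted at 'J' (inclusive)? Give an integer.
Answer: 6

Derivation:
Subtree rooted at J contains: B, C, E, G, H, J
Count = 6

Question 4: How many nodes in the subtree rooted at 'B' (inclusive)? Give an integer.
Subtree rooted at B contains: B, G
Count = 2

Answer: 2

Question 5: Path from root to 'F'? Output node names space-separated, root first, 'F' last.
Walk down from root: D -> F

Answer: D F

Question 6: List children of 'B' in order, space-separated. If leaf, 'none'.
Node B's children (from adjacency): G

Answer: G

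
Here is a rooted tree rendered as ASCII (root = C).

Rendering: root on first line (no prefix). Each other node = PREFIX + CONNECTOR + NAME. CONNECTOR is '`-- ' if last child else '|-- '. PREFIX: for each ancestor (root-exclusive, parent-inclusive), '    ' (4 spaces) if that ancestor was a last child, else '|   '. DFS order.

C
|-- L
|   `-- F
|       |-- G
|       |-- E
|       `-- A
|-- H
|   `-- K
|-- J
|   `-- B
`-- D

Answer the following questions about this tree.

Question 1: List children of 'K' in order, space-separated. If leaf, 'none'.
Answer: none

Derivation:
Node K's children (from adjacency): (leaf)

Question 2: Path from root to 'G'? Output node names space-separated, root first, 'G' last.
Walk down from root: C -> L -> F -> G

Answer: C L F G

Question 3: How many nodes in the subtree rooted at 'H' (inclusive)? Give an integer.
Answer: 2

Derivation:
Subtree rooted at H contains: H, K
Count = 2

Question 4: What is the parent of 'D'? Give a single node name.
Scan adjacency: D appears as child of C

Answer: C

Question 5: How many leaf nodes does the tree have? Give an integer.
Leaves (nodes with no children): A, B, D, E, G, K

Answer: 6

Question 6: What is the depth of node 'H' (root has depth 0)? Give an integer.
Answer: 1

Derivation:
Path from root to H: C -> H
Depth = number of edges = 1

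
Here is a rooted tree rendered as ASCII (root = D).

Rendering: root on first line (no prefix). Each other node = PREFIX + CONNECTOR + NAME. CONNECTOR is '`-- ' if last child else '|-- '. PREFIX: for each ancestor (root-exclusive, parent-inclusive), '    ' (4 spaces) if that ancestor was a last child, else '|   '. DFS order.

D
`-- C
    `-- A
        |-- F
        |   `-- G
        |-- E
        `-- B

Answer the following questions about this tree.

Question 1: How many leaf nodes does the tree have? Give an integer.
Answer: 3

Derivation:
Leaves (nodes with no children): B, E, G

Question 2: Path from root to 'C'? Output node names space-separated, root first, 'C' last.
Answer: D C

Derivation:
Walk down from root: D -> C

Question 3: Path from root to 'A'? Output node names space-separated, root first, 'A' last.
Walk down from root: D -> C -> A

Answer: D C A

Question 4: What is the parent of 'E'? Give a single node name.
Scan adjacency: E appears as child of A

Answer: A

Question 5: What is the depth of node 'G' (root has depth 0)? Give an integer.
Path from root to G: D -> C -> A -> F -> G
Depth = number of edges = 4

Answer: 4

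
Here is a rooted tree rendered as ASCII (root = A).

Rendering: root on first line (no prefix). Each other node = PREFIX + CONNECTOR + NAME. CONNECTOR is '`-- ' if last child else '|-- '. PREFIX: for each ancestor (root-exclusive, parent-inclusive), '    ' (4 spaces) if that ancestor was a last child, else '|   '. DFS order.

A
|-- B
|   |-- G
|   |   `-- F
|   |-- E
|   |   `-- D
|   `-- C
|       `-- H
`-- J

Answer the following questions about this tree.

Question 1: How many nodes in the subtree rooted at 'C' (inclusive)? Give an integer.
Answer: 2

Derivation:
Subtree rooted at C contains: C, H
Count = 2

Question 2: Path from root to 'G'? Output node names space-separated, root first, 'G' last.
Answer: A B G

Derivation:
Walk down from root: A -> B -> G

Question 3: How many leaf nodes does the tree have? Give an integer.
Leaves (nodes with no children): D, F, H, J

Answer: 4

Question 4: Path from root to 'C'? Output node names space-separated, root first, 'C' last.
Answer: A B C

Derivation:
Walk down from root: A -> B -> C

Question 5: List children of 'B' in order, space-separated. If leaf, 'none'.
Node B's children (from adjacency): G, E, C

Answer: G E C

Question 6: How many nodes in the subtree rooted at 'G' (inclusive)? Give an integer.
Subtree rooted at G contains: F, G
Count = 2

Answer: 2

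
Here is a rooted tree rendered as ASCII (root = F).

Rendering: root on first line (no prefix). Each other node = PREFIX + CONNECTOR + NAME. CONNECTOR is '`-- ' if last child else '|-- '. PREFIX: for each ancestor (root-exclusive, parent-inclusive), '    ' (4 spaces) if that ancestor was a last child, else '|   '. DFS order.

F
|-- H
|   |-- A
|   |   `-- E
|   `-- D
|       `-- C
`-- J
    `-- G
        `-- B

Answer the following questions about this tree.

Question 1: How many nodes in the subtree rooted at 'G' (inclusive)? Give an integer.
Subtree rooted at G contains: B, G
Count = 2

Answer: 2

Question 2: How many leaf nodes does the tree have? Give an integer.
Leaves (nodes with no children): B, C, E

Answer: 3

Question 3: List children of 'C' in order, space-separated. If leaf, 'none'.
Answer: none

Derivation:
Node C's children (from adjacency): (leaf)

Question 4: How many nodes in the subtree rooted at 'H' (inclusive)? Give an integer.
Subtree rooted at H contains: A, C, D, E, H
Count = 5

Answer: 5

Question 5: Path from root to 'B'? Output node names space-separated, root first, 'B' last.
Answer: F J G B

Derivation:
Walk down from root: F -> J -> G -> B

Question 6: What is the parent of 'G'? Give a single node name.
Answer: J

Derivation:
Scan adjacency: G appears as child of J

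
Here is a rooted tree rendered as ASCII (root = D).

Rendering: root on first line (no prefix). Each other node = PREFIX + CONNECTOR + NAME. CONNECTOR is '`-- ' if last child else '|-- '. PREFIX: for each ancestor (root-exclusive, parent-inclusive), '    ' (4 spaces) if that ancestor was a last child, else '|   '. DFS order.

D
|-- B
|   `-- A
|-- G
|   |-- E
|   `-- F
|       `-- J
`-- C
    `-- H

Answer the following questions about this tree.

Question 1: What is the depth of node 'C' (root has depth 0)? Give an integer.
Answer: 1

Derivation:
Path from root to C: D -> C
Depth = number of edges = 1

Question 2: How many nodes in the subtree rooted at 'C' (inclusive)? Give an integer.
Answer: 2

Derivation:
Subtree rooted at C contains: C, H
Count = 2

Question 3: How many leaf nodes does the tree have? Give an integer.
Answer: 4

Derivation:
Leaves (nodes with no children): A, E, H, J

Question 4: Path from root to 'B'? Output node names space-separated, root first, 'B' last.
Answer: D B

Derivation:
Walk down from root: D -> B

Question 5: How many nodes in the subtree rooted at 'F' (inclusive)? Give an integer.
Subtree rooted at F contains: F, J
Count = 2

Answer: 2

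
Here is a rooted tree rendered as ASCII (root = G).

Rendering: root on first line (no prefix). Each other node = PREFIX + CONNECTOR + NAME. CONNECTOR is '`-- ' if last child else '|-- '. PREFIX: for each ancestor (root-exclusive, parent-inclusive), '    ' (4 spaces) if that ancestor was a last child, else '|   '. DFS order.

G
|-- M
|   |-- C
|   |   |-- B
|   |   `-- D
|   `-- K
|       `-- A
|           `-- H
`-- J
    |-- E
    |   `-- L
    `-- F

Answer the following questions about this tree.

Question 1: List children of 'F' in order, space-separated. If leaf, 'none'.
Answer: none

Derivation:
Node F's children (from adjacency): (leaf)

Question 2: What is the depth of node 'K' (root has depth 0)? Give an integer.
Path from root to K: G -> M -> K
Depth = number of edges = 2

Answer: 2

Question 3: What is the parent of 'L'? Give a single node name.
Answer: E

Derivation:
Scan adjacency: L appears as child of E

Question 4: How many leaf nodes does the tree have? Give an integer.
Answer: 5

Derivation:
Leaves (nodes with no children): B, D, F, H, L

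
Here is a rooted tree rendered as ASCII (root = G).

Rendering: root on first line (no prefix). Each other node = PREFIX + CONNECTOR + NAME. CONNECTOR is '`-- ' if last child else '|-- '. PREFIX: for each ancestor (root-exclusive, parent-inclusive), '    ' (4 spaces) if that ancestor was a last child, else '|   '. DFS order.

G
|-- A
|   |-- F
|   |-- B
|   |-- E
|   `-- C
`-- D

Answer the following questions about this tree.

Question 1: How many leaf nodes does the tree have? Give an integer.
Answer: 5

Derivation:
Leaves (nodes with no children): B, C, D, E, F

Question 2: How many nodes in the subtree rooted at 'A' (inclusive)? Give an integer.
Answer: 5

Derivation:
Subtree rooted at A contains: A, B, C, E, F
Count = 5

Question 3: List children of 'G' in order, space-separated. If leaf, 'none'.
Node G's children (from adjacency): A, D

Answer: A D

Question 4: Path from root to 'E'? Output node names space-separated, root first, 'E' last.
Answer: G A E

Derivation:
Walk down from root: G -> A -> E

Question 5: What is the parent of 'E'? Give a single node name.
Answer: A

Derivation:
Scan adjacency: E appears as child of A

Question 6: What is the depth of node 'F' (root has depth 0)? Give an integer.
Answer: 2

Derivation:
Path from root to F: G -> A -> F
Depth = number of edges = 2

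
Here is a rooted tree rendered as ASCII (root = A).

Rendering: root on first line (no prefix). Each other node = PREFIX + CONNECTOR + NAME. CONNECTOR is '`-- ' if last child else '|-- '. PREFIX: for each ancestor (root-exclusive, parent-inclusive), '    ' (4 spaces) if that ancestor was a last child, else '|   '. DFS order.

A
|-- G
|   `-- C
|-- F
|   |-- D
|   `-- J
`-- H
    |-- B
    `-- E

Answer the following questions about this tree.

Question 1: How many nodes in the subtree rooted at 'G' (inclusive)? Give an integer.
Subtree rooted at G contains: C, G
Count = 2

Answer: 2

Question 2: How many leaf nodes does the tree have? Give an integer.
Answer: 5

Derivation:
Leaves (nodes with no children): B, C, D, E, J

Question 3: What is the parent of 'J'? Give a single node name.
Scan adjacency: J appears as child of F

Answer: F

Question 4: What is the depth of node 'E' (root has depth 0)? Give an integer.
Path from root to E: A -> H -> E
Depth = number of edges = 2

Answer: 2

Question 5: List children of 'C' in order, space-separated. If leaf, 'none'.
Answer: none

Derivation:
Node C's children (from adjacency): (leaf)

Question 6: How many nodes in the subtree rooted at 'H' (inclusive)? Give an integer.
Subtree rooted at H contains: B, E, H
Count = 3

Answer: 3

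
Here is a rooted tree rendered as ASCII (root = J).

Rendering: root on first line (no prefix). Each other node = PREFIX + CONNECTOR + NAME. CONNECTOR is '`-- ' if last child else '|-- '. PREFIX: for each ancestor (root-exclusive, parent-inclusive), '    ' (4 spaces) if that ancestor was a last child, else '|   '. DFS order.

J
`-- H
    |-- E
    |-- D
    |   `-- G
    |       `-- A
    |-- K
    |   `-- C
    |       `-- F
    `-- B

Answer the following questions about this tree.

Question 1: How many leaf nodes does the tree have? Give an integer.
Answer: 4

Derivation:
Leaves (nodes with no children): A, B, E, F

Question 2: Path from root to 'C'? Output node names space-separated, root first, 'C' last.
Answer: J H K C

Derivation:
Walk down from root: J -> H -> K -> C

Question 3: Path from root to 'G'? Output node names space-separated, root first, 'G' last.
Walk down from root: J -> H -> D -> G

Answer: J H D G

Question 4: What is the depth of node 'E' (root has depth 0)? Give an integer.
Path from root to E: J -> H -> E
Depth = number of edges = 2

Answer: 2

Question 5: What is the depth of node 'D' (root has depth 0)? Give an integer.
Path from root to D: J -> H -> D
Depth = number of edges = 2

Answer: 2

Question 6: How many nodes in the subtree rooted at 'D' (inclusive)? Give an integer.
Answer: 3

Derivation:
Subtree rooted at D contains: A, D, G
Count = 3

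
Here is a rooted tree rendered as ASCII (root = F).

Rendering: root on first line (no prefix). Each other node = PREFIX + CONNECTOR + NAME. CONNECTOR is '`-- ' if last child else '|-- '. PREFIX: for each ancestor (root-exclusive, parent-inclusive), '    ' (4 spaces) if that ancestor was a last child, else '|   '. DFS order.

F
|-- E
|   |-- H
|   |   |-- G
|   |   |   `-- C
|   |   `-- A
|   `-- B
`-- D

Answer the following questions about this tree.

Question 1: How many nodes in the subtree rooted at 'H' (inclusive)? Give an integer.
Answer: 4

Derivation:
Subtree rooted at H contains: A, C, G, H
Count = 4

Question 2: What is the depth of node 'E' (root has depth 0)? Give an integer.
Answer: 1

Derivation:
Path from root to E: F -> E
Depth = number of edges = 1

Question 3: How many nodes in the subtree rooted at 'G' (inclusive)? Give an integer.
Subtree rooted at G contains: C, G
Count = 2

Answer: 2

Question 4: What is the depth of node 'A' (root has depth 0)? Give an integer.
Answer: 3

Derivation:
Path from root to A: F -> E -> H -> A
Depth = number of edges = 3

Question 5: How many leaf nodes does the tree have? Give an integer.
Answer: 4

Derivation:
Leaves (nodes with no children): A, B, C, D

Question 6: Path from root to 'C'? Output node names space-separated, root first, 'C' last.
Walk down from root: F -> E -> H -> G -> C

Answer: F E H G C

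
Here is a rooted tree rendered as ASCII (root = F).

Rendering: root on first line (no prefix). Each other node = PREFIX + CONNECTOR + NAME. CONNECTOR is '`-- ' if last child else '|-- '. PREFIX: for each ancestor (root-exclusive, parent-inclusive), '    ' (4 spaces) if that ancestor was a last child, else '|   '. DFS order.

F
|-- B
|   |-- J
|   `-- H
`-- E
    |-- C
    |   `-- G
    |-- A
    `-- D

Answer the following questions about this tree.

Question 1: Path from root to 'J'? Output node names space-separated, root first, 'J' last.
Answer: F B J

Derivation:
Walk down from root: F -> B -> J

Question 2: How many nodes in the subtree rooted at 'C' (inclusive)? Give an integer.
Subtree rooted at C contains: C, G
Count = 2

Answer: 2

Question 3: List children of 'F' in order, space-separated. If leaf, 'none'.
Node F's children (from adjacency): B, E

Answer: B E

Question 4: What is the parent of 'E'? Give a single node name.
Answer: F

Derivation:
Scan adjacency: E appears as child of F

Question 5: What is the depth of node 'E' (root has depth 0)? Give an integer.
Path from root to E: F -> E
Depth = number of edges = 1

Answer: 1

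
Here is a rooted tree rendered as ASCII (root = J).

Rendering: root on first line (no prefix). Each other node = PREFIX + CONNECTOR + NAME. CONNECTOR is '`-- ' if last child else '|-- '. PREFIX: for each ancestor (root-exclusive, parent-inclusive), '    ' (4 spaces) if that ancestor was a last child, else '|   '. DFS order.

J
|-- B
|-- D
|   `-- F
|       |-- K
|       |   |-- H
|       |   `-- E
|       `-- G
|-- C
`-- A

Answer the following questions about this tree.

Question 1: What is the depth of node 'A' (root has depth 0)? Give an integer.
Path from root to A: J -> A
Depth = number of edges = 1

Answer: 1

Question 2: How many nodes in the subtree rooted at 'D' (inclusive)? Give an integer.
Answer: 6

Derivation:
Subtree rooted at D contains: D, E, F, G, H, K
Count = 6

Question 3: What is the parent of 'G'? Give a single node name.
Answer: F

Derivation:
Scan adjacency: G appears as child of F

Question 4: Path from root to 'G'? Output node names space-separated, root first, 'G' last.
Answer: J D F G

Derivation:
Walk down from root: J -> D -> F -> G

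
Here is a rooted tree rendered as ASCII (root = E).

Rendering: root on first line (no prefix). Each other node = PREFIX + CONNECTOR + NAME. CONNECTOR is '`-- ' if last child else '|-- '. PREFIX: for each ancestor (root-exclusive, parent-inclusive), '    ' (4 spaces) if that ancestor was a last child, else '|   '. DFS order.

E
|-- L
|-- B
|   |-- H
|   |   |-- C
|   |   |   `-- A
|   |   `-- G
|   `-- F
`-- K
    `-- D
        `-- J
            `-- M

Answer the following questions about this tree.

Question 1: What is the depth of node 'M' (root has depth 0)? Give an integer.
Answer: 4

Derivation:
Path from root to M: E -> K -> D -> J -> M
Depth = number of edges = 4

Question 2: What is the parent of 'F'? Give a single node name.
Scan adjacency: F appears as child of B

Answer: B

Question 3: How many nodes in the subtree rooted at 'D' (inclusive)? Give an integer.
Subtree rooted at D contains: D, J, M
Count = 3

Answer: 3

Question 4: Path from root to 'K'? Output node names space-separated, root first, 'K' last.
Walk down from root: E -> K

Answer: E K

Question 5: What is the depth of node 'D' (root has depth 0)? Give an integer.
Path from root to D: E -> K -> D
Depth = number of edges = 2

Answer: 2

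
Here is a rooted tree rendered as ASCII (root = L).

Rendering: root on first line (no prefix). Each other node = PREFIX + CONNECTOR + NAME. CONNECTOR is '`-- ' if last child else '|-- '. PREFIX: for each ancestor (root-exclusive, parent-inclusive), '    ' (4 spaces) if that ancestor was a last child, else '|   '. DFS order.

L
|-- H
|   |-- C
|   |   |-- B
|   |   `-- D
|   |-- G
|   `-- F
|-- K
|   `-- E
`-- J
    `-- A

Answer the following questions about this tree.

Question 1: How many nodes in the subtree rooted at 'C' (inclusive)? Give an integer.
Answer: 3

Derivation:
Subtree rooted at C contains: B, C, D
Count = 3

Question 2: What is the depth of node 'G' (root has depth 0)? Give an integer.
Path from root to G: L -> H -> G
Depth = number of edges = 2

Answer: 2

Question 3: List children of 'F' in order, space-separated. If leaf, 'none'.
Node F's children (from adjacency): (leaf)

Answer: none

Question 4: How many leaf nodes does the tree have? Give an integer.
Leaves (nodes with no children): A, B, D, E, F, G

Answer: 6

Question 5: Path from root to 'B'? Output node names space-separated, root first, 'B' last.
Walk down from root: L -> H -> C -> B

Answer: L H C B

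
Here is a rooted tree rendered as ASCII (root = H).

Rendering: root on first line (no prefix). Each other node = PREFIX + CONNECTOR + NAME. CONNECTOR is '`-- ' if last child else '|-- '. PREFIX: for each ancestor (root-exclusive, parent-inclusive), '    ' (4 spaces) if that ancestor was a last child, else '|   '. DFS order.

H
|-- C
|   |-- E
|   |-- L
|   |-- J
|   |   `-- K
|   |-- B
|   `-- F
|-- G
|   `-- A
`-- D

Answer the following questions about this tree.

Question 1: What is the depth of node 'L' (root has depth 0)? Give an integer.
Answer: 2

Derivation:
Path from root to L: H -> C -> L
Depth = number of edges = 2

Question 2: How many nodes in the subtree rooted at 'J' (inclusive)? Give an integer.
Subtree rooted at J contains: J, K
Count = 2

Answer: 2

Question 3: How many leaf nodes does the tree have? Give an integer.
Answer: 7

Derivation:
Leaves (nodes with no children): A, B, D, E, F, K, L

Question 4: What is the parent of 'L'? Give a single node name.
Scan adjacency: L appears as child of C

Answer: C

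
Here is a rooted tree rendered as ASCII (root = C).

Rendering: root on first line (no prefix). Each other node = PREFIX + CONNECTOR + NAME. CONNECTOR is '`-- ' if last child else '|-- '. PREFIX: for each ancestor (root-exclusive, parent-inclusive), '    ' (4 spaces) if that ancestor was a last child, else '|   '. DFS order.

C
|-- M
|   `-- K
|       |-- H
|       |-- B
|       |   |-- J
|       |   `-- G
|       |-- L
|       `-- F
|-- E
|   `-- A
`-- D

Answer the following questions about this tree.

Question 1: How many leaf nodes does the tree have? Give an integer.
Answer: 7

Derivation:
Leaves (nodes with no children): A, D, F, G, H, J, L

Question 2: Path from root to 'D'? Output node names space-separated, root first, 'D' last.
Answer: C D

Derivation:
Walk down from root: C -> D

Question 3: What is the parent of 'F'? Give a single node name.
Answer: K

Derivation:
Scan adjacency: F appears as child of K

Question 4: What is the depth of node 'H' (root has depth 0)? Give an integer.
Path from root to H: C -> M -> K -> H
Depth = number of edges = 3

Answer: 3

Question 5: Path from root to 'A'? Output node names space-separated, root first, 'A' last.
Walk down from root: C -> E -> A

Answer: C E A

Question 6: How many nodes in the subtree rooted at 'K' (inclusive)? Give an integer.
Subtree rooted at K contains: B, F, G, H, J, K, L
Count = 7

Answer: 7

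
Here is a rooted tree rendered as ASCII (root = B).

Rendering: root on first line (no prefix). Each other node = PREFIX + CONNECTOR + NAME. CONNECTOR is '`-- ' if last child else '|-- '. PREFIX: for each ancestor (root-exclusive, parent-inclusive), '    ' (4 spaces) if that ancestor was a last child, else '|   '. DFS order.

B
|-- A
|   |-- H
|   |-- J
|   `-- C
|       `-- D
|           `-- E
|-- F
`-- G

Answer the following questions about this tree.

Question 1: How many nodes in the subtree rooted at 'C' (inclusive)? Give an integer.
Subtree rooted at C contains: C, D, E
Count = 3

Answer: 3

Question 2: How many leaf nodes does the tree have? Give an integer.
Leaves (nodes with no children): E, F, G, H, J

Answer: 5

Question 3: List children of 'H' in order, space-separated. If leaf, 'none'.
Node H's children (from adjacency): (leaf)

Answer: none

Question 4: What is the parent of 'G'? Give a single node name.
Scan adjacency: G appears as child of B

Answer: B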